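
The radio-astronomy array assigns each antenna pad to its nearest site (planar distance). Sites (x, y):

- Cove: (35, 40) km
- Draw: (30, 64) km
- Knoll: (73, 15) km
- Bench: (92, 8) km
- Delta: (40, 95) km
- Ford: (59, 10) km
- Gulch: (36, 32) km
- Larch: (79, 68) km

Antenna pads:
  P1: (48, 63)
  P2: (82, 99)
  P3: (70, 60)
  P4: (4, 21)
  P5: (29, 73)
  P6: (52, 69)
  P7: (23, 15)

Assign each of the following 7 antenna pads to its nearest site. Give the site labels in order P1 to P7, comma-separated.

P1 → Draw (d²=325.00)
P2 → Larch (d²=970.00)
P3 → Larch (d²=145.00)
P4 → Gulch (d²=1145.00)
P5 → Draw (d²=82.00)
P6 → Draw (d²=509.00)
P7 → Gulch (d²=458.00)

Draw, Larch, Larch, Gulch, Draw, Draw, Gulch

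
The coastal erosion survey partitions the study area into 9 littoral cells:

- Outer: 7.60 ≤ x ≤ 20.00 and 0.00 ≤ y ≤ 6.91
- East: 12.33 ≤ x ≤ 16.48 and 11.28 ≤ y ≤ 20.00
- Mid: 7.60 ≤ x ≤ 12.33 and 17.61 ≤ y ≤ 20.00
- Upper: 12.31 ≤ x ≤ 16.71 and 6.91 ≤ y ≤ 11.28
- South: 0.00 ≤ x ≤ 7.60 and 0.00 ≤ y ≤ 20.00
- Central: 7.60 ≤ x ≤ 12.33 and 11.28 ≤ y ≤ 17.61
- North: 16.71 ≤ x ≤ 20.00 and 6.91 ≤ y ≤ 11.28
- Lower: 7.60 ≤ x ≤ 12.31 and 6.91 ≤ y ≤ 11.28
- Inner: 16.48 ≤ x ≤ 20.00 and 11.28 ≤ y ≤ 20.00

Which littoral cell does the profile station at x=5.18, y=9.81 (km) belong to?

The point has x = 5.18 and y = 9.81.
Only South satisfies 0.00 ≤ x ≤ 7.60 and 0.00 ≤ y ≤ 20.00.

South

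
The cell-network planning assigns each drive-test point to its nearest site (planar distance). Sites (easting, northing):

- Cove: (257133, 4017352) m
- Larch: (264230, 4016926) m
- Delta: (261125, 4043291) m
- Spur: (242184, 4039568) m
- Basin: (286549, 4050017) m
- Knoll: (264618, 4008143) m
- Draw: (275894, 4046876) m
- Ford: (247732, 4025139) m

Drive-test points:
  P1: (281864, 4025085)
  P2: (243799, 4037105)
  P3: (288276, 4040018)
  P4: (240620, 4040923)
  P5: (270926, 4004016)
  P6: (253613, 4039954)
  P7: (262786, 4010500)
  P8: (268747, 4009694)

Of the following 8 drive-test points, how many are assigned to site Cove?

P1 → Larch
P2 → Spur
P3 → Basin
P4 → Spur
P5 → Knoll
P6 → Delta
P7 → Knoll
P8 → Knoll
0 of the 8 go to Cove.

0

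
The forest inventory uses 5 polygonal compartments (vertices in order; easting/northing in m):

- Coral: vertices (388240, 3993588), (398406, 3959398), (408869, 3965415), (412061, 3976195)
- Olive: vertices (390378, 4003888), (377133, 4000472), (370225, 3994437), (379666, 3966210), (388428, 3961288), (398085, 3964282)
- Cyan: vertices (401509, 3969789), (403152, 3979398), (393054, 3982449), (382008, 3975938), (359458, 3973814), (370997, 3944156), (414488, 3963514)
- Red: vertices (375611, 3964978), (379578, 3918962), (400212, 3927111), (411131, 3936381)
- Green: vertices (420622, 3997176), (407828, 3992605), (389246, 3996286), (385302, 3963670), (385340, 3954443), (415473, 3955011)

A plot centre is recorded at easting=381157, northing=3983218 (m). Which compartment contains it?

Cast a ray rightward from (381157, 3983218). For each polygon, the edges (by vertex number in listed order) whose endpoints lie on opposite sides of northing = 3983218, where each meets that height, and whether that is right or left of the point:
Coral: 1–2 at easting≈391323.4 (right), 4–1 at easting≈402442.5 (right) → 2 crossings.
Olive: 3–4 at easting≈373977.4 (left), 6–1 at easting≈394400.2 (right) → 1 crossing.
Cyan: no edge straddles that height → 0 crossings.
Red: no edge straddles that height → 0 crossings.
Green: 3–4 at easting≈387665.8 (right), 6–1 at easting≈418917.5 (right) → 2 crossings.
Only Olive has an odd count, so the point is inside Olive.

Olive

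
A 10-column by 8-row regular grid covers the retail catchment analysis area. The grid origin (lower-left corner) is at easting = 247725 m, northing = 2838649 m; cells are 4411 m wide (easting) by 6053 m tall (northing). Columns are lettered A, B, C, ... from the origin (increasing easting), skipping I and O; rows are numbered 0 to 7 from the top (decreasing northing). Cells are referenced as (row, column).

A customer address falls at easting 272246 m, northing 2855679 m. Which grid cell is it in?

Column index: ⌊(272246 − 247725) / 4411⌋ = ⌊5.559⌋ = 5 → column F
Row offset from origin: ⌊(2855679 − 2838649) / 6053⌋ = ⌊2.813⌋ = 2 → row 5 (counted from top)

(5, F)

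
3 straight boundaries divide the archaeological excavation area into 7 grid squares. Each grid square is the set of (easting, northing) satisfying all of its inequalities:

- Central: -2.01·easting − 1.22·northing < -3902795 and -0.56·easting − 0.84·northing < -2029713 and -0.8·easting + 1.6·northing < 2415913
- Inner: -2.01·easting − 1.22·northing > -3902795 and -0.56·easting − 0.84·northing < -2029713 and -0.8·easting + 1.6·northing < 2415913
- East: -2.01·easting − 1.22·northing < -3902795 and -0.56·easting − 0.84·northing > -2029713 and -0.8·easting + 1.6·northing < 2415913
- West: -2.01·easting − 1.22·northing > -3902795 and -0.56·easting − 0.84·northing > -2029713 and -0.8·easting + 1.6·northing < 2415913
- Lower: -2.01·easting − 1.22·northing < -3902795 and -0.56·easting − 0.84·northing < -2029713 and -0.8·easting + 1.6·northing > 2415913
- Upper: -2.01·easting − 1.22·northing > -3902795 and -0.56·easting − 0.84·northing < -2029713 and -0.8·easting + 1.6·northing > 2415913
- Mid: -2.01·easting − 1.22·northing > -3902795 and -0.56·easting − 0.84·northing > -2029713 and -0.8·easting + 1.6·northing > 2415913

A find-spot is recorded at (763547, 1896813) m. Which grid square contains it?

Mid

-2.01·763547 − 1.22·1896813 = -3848841.330, which is > -3902795
-0.56·763547 − 0.84·1896813 = -2020909.240, which is > -2029713
-0.8·763547 + 1.6·1896813 = 2424063.200, which is > 2415913
This sign pattern matches Mid.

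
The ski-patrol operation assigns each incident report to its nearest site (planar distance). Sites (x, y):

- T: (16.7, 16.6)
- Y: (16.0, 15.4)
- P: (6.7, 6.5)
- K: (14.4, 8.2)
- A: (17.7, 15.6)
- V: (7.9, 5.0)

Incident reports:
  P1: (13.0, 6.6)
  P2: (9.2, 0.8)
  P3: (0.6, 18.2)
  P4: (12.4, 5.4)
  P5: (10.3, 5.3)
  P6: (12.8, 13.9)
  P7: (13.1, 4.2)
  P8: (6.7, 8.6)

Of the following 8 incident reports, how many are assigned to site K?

P1 → K
P2 → V
P3 → P
P4 → K
P5 → V
P6 → Y
P7 → K
P8 → P
3 of the 8 go to K.

3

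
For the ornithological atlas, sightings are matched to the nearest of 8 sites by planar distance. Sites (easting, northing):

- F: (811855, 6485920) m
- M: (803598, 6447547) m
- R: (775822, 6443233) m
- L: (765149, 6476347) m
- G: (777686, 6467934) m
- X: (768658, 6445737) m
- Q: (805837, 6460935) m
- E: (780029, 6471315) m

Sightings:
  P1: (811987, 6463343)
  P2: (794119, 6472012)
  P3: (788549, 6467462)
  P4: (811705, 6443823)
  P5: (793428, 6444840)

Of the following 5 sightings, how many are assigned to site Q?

1

P1 → Q
P2 → E
P3 → E
P4 → M
P5 → M
1 of the 5 goes to Q.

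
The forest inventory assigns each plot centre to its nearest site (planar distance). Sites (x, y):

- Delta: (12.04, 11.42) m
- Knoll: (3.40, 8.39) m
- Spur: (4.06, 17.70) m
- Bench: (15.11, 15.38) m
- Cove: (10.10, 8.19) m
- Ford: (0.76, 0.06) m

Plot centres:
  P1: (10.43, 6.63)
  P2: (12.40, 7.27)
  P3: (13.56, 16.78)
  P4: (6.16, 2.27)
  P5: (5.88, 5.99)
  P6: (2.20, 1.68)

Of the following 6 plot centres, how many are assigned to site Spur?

0

P1 → Cove
P2 → Cove
P3 → Bench
P4 → Ford
P5 → Knoll
P6 → Ford
0 of the 6 go to Spur.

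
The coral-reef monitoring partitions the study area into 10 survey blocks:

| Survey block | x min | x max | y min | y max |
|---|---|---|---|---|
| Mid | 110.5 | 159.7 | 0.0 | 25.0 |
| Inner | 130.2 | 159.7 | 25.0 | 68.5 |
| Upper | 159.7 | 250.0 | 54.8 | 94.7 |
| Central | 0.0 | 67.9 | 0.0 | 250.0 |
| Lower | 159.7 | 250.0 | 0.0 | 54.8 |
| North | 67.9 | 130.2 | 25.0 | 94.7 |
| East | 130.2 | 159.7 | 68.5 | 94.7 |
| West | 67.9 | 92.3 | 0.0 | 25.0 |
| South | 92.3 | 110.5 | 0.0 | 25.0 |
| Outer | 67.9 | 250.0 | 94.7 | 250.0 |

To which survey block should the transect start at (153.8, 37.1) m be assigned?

Inner

The point has x = 153.8 and y = 37.1.
Only Inner satisfies 130.2 ≤ x ≤ 159.7 and 25.0 ≤ y ≤ 68.5.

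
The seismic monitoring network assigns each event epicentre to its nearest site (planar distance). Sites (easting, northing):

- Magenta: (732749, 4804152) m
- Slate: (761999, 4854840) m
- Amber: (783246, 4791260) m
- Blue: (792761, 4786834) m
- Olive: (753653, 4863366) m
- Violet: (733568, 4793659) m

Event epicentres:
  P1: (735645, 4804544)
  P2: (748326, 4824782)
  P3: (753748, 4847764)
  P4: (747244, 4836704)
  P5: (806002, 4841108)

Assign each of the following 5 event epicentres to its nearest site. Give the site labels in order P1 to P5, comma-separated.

Magenta, Magenta, Slate, Slate, Slate

P1 → Magenta (d²=8540480.00)
P2 → Magenta (d²=668239829.00)
P3 → Slate (d²=118148777.00)
P4 → Slate (d²=546624521.00)
P5 → Slate (d²=2124831833.00)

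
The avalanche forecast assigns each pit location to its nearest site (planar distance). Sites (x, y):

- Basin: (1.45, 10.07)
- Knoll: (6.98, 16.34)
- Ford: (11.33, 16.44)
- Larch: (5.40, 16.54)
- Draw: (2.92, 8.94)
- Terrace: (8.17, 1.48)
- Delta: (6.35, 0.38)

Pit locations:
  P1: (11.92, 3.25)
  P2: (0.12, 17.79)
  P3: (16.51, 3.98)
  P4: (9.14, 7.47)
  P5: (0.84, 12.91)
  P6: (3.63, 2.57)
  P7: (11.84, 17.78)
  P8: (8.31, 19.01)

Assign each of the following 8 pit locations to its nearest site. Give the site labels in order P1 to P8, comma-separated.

P1 → Terrace (d²=17.20)
P2 → Larch (d²=29.44)
P3 → Terrace (d²=75.81)
P4 → Terrace (d²=36.82)
P5 → Basin (d²=8.44)
P6 → Delta (d²=12.19)
P7 → Ford (d²=2.06)
P8 → Knoll (d²=8.90)

Terrace, Larch, Terrace, Terrace, Basin, Delta, Ford, Knoll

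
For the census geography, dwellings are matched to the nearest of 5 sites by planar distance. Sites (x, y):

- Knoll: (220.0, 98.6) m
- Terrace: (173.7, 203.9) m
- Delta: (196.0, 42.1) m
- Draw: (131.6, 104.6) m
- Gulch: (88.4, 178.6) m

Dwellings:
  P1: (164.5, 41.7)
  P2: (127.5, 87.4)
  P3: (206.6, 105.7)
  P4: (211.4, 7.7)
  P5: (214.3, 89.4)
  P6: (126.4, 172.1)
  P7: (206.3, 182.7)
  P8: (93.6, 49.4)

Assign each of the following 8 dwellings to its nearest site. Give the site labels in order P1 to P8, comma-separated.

Delta, Draw, Knoll, Delta, Knoll, Gulch, Terrace, Draw

P1 → Delta (d²=992.41)
P2 → Draw (d²=312.65)
P3 → Knoll (d²=229.97)
P4 → Delta (d²=1420.52)
P5 → Knoll (d²=117.13)
P6 → Gulch (d²=1486.25)
P7 → Terrace (d²=1512.20)
P8 → Draw (d²=4491.04)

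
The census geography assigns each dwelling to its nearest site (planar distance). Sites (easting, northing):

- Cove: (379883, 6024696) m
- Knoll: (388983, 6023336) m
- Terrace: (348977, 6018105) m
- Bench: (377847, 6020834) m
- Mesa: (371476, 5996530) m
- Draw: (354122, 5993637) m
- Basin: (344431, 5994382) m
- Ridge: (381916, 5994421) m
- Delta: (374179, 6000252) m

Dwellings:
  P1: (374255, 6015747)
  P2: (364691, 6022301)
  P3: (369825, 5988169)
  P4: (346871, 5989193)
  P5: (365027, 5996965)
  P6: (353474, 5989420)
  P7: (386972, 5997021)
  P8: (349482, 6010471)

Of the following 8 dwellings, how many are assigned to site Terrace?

1

P1 → Bench
P2 → Bench
P3 → Mesa
P4 → Basin
P5 → Mesa
P6 → Draw
P7 → Ridge
P8 → Terrace
1 of the 8 goes to Terrace.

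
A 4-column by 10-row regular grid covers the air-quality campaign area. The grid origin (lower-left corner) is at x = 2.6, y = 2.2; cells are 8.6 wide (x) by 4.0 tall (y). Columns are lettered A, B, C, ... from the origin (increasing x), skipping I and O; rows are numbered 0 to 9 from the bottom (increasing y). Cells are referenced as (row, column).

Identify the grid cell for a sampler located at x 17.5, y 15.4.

(3, B)

Column index: ⌊(17.5 − 2.6) / 8.6⌋ = ⌊1.733⌋ = 1 → column B
Row offset from origin: ⌊(15.4 − 2.2) / 4.0⌋ = ⌊3.300⌋ = 3 → row 3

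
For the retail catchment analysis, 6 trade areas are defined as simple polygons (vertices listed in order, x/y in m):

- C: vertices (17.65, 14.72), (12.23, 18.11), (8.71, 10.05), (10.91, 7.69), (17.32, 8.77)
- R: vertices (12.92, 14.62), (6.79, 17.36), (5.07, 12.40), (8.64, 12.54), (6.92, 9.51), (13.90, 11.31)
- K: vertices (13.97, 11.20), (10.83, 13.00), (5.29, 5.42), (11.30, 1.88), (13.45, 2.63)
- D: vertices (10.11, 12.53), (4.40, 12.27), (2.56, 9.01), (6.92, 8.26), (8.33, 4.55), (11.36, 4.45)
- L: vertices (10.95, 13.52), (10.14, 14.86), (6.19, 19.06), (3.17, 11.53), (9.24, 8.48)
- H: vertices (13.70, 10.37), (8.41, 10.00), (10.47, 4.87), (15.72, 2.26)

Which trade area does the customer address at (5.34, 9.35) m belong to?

Cast a ray rightward from (5.34, 9.35). For each polygon, the edges (by vertex number in listed order) whose endpoints lie on opposite sides of y = 9.35, where each meets that height, and whether that is right or left of the point:
C: 3–4 at x≈9.363 (right), 5–1 at x≈17.352 (right) → 2 crossings.
R: no edge straddles that height → 0 crossings.
K: 2–3 at x≈8.162 (right), 5–1 at x≈13.858 (right) → 2 crossings.
D: 2–3 at x≈2.752 (left), 6–1 at x≈10.602 (right) → 1 crossing.
L: 4–5 at x≈7.509 (right), 5–1 at x≈9.535 (right) → 2 crossings.
H: 2–3 at x≈8.671 (right), 4–1 at x≈13.954 (right) → 2 crossings.
Only D has an odd count, so the point is inside D.

D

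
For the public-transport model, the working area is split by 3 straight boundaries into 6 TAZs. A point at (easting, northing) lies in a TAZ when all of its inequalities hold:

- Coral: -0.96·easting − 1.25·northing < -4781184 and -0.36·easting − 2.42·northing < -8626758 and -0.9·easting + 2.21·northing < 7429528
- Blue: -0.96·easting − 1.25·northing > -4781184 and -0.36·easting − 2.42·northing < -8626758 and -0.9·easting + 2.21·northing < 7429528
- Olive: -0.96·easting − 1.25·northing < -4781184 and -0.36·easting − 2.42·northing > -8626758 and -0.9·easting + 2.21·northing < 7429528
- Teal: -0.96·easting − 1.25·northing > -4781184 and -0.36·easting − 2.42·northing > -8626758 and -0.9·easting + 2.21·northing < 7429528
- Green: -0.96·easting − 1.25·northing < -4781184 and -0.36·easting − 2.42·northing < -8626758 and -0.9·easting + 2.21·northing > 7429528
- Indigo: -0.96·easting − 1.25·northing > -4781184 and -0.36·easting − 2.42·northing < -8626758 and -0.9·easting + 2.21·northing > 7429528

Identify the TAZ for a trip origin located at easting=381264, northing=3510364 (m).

Blue

-0.96·381264 − 1.25·3510364 = -4753968.440, which is > -4781184
-0.36·381264 − 2.42·3510364 = -8632335.920, which is < -8626758
-0.9·381264 + 2.21·3510364 = 7414766.840, which is < 7429528
This sign pattern matches Blue.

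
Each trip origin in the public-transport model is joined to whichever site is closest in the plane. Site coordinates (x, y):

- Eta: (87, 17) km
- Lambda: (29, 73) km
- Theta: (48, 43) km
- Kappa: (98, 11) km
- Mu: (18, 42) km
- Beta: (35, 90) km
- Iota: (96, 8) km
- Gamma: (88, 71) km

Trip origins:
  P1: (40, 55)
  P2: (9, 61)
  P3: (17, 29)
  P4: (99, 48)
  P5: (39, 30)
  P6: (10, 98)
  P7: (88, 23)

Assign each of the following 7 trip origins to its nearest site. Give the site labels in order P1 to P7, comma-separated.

Theta, Mu, Mu, Gamma, Theta, Beta, Eta

P1 → Theta (d²=208.00)
P2 → Mu (d²=442.00)
P3 → Mu (d²=170.00)
P4 → Gamma (d²=650.00)
P5 → Theta (d²=250.00)
P6 → Beta (d²=689.00)
P7 → Eta (d²=37.00)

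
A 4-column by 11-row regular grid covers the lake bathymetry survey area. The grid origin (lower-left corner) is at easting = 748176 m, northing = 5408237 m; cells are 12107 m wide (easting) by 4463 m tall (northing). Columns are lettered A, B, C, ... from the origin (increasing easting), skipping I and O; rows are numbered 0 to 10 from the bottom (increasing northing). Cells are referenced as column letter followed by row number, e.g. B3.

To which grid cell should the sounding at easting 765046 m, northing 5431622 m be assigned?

B5

Column index: ⌊(765046 − 748176) / 12107⌋ = ⌊1.393⌋ = 1 → column B
Row offset from origin: ⌊(5431622 − 5408237) / 4463⌋ = ⌊5.240⌋ = 5 → row 5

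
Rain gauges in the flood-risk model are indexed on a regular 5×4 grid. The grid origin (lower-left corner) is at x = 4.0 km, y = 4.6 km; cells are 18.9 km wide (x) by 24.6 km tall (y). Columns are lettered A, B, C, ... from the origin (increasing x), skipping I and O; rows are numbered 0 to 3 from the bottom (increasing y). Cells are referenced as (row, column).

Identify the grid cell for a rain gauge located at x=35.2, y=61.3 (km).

Column index: ⌊(35.2 − 4.0) / 18.9⌋ = ⌊1.651⌋ = 1 → column B
Row offset from origin: ⌊(61.3 − 4.6) / 24.6⌋ = ⌊2.305⌋ = 2 → row 2

(2, B)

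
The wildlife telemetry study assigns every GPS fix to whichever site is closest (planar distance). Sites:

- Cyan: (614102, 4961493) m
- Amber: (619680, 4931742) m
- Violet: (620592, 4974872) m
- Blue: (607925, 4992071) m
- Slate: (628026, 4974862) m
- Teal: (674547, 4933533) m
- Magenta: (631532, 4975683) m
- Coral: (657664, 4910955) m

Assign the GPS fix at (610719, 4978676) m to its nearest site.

Squared distances to each site:
Cyan: 306700178.000; Amber: 2283099877.000; Violet: 111946545.000; Blue: 187232461.000; Slate: 314078845.000; Teal: 6111904033.000; Magenta: 442139018.000; Coral: 6789966866.000.
Minimum at Violet.

Violet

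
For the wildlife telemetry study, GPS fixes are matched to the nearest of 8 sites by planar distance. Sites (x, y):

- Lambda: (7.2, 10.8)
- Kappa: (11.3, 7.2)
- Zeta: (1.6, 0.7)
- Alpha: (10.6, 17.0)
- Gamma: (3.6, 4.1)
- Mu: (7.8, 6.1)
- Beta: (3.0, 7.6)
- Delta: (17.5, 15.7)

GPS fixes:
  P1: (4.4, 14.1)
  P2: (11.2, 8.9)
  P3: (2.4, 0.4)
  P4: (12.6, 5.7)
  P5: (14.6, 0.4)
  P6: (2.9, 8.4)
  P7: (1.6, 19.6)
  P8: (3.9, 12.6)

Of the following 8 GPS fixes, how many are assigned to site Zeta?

P1 → Lambda
P2 → Kappa
P3 → Zeta
P4 → Kappa
P5 → Kappa
P6 → Beta
P7 → Alpha
P8 → Lambda
1 of the 8 goes to Zeta.

1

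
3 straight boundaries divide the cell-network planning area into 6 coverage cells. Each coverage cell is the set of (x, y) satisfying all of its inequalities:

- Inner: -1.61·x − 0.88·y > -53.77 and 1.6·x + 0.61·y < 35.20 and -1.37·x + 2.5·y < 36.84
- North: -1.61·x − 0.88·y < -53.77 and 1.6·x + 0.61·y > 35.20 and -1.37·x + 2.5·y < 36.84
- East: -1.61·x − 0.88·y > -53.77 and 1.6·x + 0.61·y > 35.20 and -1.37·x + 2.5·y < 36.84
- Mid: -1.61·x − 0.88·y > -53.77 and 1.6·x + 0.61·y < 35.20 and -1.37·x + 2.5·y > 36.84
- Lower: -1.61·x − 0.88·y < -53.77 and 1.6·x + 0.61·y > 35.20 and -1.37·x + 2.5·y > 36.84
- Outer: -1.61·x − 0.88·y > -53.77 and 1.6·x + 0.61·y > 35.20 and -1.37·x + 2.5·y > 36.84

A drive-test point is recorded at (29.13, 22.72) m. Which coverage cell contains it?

North

-1.61·29.13 − 0.88·22.72 = -66.893, which is < -53.77
1.6·29.13 + 0.61·22.72 = 60.467, which is > 35.20
-1.37·29.13 + 2.5·22.72 = 16.892, which is < 36.84
This sign pattern matches North.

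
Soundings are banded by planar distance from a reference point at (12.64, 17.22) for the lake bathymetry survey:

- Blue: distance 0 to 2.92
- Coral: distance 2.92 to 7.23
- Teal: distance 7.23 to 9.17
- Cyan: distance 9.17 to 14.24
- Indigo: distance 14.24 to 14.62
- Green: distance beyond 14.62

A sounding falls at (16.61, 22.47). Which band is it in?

Distance = √((16.61−12.64)² + (22.47−17.22)²) = √(15.761 + 27.562) = 6.582.
2.92 ≤ 6.582 < 7.23 → Coral.

Coral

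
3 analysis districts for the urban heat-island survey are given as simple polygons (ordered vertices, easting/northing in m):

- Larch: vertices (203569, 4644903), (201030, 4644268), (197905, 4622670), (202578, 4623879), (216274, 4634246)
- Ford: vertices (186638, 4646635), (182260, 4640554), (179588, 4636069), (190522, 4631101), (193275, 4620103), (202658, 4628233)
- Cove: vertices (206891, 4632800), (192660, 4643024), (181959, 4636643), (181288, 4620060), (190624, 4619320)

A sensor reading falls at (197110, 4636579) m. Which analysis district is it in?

Cast a ray rightward from (197110, 4636579). For each polygon, the edges (by vertex number in listed order) whose endpoints lie on opposite sides of northing = 4636579, where each meets that height, and whether that is right or left of the point:
Larch: 2–3 at easting≈199917.5 (right), 5–1 at easting≈213492.7 (right) → 2 crossings.
Ford: 2–3 at easting≈179891.8 (left), 6–1 at easting≈195392.3 (left) → 0 crossings.
Cove: 1–2 at easting≈201630.9 (right), 3–4 at easting≈181956.4 (left) → 1 crossing.
Only Cove has an odd count, so the point is inside Cove.

Cove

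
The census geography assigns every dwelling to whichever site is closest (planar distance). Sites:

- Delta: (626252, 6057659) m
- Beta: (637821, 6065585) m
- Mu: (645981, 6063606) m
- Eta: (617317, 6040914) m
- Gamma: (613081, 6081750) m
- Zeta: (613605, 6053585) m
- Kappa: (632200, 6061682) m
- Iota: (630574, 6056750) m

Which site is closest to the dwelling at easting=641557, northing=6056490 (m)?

Mu

Squared distances to each site:
Delta: 235609586.000; Beta: 96676721.000; Mu: 70209232.000; Eta: 830189376.000; Gamma: 1448950176.000; Zeta: 789753329.000; Kappa: 114510313.000; Iota: 120693889.000.
Minimum at Mu.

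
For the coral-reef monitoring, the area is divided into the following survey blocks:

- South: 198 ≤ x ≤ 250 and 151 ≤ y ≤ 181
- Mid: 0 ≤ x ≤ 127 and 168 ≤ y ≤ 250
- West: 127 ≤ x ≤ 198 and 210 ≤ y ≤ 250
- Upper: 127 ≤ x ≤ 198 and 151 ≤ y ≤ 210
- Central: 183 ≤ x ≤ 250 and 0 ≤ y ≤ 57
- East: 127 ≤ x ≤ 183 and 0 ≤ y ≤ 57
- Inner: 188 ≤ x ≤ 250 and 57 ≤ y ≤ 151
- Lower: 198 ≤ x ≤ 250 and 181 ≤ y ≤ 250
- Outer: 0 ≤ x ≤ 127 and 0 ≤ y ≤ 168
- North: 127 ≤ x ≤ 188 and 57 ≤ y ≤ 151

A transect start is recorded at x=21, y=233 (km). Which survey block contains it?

The point has x = 21 and y = 233.
Only Mid satisfies 0 ≤ x ≤ 127 and 168 ≤ y ≤ 250.

Mid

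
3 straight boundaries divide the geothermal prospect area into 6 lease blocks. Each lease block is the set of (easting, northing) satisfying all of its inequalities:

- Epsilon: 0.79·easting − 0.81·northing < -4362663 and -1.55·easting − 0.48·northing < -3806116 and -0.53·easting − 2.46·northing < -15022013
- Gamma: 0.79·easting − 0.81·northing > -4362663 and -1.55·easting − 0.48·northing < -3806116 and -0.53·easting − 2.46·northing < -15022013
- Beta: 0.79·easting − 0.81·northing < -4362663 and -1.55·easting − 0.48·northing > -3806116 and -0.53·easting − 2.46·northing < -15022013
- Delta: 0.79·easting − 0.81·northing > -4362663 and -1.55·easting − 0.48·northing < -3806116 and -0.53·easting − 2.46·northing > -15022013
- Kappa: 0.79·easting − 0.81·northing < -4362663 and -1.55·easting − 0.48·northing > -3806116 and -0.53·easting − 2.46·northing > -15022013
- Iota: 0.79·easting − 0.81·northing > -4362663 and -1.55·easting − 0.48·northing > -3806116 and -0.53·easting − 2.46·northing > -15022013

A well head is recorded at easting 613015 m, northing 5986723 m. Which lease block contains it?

Epsilon

0.79·613015 − 0.81·5986723 = -4364963.780, which is < -4362663
-1.55·613015 − 0.48·5986723 = -3823800.290, which is < -3806116
-0.53·613015 − 2.46·5986723 = -15052236.530, which is < -15022013
This sign pattern matches Epsilon.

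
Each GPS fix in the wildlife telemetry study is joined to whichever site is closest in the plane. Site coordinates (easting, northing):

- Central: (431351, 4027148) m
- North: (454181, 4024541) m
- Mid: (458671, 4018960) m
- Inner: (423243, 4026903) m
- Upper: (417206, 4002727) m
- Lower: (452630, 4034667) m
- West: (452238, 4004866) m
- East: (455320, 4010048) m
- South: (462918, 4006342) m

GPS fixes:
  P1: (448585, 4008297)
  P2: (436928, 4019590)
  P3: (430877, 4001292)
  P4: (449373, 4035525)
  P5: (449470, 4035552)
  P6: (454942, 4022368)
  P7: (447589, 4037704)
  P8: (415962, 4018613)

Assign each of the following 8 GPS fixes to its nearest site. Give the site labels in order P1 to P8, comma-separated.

West, Central, Upper, Lower, Lower, North, Lower, Inner

P1 → West (d²=25116170.00)
P2 → Central (d²=88226293.00)
P3 → Upper (d²=188955466.00)
P4 → Lower (d²=11344213.00)
P5 → Lower (d²=10768825.00)
P6 → North (d²=5301050.00)
P7 → Lower (d²=34635050.00)
P8 → Inner (d²=121737061.00)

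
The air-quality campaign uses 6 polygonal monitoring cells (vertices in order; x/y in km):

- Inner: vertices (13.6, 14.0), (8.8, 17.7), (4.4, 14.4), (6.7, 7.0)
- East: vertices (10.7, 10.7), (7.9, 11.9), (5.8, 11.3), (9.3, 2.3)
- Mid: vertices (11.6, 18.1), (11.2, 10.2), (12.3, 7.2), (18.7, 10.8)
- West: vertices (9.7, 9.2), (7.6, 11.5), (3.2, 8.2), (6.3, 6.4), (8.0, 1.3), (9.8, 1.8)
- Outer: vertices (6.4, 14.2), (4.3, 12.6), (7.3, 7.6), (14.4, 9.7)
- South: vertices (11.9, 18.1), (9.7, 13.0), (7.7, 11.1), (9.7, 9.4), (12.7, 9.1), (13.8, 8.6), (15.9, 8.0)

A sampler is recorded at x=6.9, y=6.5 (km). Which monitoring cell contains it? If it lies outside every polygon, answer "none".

Cast a ray rightward from (6.9, 6.5). For each polygon, the edges (by vertex number in listed order) whose endpoints lie on opposite sides of y = 6.5, where each meets that height, and whether that is right or left of the point:
Inner: no edge straddles that height → 0 crossings.
East: 3–4 at x≈7.67 (right), 4–1 at x≈10.00 (right) → 2 crossings.
Mid: no edge straddles that height → 0 crossings.
West: 3–4 at x≈6.13 (left), 6–1 at x≈9.74 (right) → 1 crossing.
Outer: no edge straddles that height → 0 crossings.
South: no edge straddles that height → 0 crossings.
Only West has an odd count, so the point is inside West.

West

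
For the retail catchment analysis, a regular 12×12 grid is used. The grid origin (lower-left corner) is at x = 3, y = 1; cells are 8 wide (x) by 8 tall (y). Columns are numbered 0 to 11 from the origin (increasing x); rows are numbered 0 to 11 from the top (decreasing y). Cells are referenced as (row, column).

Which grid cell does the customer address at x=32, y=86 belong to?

(1, 3)

Column index: ⌊(32 − 3) / 8⌋ = ⌊3.625⌋ = 3
Row offset from origin: ⌊(86 − 1) / 8⌋ = ⌊10.625⌋ = 10 → row 1 (counted from top)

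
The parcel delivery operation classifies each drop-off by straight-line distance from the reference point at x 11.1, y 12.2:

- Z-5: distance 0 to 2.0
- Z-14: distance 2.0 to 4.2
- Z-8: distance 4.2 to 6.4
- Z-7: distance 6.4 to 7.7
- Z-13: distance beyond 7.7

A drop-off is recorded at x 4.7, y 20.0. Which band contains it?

Z-13

Distance = √((4.7−11.1)² + (20.0−12.2)²) = √(40.960 + 60.840) = 10.090.
7.7 ≤ 10.090 < ∞ → Z-13.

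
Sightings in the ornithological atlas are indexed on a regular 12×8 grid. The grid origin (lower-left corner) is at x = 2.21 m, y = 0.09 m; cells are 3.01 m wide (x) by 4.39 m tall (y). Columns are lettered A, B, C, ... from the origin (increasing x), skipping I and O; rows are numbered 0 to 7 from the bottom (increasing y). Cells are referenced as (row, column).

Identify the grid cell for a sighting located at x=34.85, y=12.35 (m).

Column index: ⌊(34.85 − 2.21) / 3.01⌋ = ⌊10.844⌋ = 10 → column L
Row offset from origin: ⌊(12.35 − 0.09) / 4.39⌋ = ⌊2.793⌋ = 2 → row 2

(2, L)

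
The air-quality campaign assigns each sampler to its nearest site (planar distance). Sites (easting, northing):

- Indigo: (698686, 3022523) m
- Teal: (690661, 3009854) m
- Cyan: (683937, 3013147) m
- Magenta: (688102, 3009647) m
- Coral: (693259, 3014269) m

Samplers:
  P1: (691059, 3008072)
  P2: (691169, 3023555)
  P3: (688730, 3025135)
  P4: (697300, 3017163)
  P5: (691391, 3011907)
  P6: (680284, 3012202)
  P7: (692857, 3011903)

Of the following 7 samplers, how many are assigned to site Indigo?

P1 → Teal
P2 → Indigo
P3 → Indigo
P4 → Coral
P5 → Teal
P6 → Cyan
P7 → Coral
2 of the 7 go to Indigo.

2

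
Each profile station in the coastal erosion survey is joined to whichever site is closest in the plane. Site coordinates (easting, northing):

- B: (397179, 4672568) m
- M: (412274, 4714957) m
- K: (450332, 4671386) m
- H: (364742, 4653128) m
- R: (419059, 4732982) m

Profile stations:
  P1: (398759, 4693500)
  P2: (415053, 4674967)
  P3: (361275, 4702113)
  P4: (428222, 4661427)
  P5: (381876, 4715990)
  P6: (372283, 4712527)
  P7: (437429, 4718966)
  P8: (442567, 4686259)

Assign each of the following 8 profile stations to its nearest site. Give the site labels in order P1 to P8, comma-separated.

B, B, B, K, M, M, R, K

P1 → B (d²=440645024.00)
P2 → B (d²=325235077.00)
P3 → B (d²=2162004241.00)
P4 → K (d²=588033781.00)
P5 → M (d²=925105493.00)
P6 → M (d²=1605184981.00)
P7 → R (d²=533905156.00)
P8 → K (d²=281501354.00)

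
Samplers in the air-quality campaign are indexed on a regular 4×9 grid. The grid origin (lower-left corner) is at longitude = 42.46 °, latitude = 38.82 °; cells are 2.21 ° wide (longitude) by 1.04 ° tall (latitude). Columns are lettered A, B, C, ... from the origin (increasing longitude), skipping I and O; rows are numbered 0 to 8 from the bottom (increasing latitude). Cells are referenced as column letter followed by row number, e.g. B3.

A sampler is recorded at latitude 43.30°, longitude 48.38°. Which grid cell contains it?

C4

Column index: ⌊(48.38 − 42.46) / 2.21⌋ = ⌊2.679⌋ = 2 → column C
Row offset from origin: ⌊(43.30 − 38.82) / 1.04⌋ = ⌊4.308⌋ = 4 → row 4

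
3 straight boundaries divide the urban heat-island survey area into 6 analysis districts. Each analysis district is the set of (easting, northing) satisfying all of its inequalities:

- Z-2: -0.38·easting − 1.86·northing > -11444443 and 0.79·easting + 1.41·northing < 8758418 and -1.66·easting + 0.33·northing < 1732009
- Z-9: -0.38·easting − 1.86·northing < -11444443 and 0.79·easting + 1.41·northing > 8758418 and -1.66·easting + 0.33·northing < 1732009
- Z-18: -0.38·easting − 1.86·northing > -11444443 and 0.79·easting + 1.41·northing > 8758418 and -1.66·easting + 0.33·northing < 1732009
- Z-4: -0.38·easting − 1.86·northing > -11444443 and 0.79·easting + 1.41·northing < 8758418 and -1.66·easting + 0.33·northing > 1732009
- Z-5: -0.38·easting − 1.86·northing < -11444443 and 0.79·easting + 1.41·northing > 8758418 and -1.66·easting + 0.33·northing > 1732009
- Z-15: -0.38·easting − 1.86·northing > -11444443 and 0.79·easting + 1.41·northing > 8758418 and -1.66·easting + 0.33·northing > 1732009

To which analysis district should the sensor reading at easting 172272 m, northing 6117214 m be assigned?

Z-15

-0.38·172272 − 1.86·6117214 = -11443481.400, which is > -11444443
0.79·172272 + 1.41·6117214 = 8761366.620, which is > 8758418
-1.66·172272 + 0.33·6117214 = 1732709.100, which is > 1732009
This sign pattern matches Z-15.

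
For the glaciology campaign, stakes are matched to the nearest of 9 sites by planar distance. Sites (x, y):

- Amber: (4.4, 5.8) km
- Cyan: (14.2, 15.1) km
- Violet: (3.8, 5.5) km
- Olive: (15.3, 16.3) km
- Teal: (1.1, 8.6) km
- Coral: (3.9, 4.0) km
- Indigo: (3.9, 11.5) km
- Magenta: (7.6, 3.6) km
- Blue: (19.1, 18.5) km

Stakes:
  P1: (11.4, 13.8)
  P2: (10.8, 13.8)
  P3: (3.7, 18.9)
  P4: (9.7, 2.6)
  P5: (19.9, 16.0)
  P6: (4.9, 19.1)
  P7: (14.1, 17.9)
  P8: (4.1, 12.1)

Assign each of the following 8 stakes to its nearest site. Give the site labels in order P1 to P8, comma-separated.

P1 → Cyan (d²=9.53)
P2 → Cyan (d²=13.25)
P3 → Indigo (d²=54.80)
P4 → Magenta (d²=5.41)
P5 → Blue (d²=6.89)
P6 → Indigo (d²=58.76)
P7 → Olive (d²=4.00)
P8 → Indigo (d²=0.40)

Cyan, Cyan, Indigo, Magenta, Blue, Indigo, Olive, Indigo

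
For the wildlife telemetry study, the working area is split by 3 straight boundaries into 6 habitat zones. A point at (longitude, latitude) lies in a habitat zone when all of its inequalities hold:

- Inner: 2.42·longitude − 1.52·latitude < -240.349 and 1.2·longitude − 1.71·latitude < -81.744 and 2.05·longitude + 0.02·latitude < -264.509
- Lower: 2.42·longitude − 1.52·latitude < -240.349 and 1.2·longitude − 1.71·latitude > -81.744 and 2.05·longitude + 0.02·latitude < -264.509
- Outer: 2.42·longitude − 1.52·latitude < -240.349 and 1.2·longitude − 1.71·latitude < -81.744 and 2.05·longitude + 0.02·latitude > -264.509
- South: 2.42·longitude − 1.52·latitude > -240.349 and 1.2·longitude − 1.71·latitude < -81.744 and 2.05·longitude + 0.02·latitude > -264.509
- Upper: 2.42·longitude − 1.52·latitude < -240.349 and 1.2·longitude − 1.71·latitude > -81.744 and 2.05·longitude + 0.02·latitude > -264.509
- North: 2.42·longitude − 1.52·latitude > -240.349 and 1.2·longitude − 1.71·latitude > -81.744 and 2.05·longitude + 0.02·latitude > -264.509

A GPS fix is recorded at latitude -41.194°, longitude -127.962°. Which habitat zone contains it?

Outer

2.42·-127.962 − 1.52·-41.194 = -247.053, which is < -240.349
1.2·-127.962 − 1.71·-41.194 = -83.113, which is < -81.744
2.05·-127.962 + 0.02·-41.194 = -263.146, which is > -264.509
This sign pattern matches Outer.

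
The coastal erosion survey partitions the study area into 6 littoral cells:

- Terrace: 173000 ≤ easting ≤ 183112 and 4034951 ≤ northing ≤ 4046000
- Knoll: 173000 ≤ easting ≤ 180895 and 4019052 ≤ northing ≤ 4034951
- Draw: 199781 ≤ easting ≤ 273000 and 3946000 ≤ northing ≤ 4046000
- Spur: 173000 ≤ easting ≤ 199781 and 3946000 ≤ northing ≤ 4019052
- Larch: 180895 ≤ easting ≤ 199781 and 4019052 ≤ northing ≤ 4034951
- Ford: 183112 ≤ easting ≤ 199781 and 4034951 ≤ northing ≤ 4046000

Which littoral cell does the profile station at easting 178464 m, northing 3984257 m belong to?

The point has easting = 178464 and northing = 3984257.
Only Spur satisfies 173000 ≤ easting ≤ 199781 and 3946000 ≤ northing ≤ 4019052.

Spur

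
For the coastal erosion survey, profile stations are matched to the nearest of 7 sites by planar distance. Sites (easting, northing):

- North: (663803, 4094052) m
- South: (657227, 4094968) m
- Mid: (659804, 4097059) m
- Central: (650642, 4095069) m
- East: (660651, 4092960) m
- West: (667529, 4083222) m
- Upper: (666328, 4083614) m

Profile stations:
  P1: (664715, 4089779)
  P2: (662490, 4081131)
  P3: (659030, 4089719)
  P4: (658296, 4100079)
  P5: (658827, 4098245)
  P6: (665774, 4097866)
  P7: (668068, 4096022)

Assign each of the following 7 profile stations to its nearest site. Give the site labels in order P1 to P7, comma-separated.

P1 → North (d²=19090273.00)
P2 → Upper (d²=20895533.00)
P3 → East (d²=13131722.00)
P4 → Mid (d²=11394464.00)
P5 → Mid (d²=2361125.00)
P6 → North (d²=18431437.00)
P7 → North (d²=22071125.00)

North, Upper, East, Mid, Mid, North, North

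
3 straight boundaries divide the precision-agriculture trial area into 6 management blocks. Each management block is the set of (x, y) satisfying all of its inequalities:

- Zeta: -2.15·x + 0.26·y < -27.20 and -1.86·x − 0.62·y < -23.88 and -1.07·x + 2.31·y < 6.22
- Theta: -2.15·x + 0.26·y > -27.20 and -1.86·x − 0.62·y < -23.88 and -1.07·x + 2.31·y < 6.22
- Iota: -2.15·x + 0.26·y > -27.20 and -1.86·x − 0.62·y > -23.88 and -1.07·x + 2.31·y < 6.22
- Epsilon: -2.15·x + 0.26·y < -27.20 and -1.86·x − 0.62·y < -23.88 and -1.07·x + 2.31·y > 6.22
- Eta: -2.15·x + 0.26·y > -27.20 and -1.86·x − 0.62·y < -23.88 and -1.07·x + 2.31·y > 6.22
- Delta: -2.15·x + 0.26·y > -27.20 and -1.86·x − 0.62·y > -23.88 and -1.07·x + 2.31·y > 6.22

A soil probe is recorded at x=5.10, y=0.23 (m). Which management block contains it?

-2.15·5.10 + 0.26·0.23 = -10.905, which is > -27.20
-1.86·5.10 − 0.62·0.23 = -9.629, which is > -23.88
-1.07·5.10 + 2.31·0.23 = -4.926, which is < 6.22
This sign pattern matches Iota.

Iota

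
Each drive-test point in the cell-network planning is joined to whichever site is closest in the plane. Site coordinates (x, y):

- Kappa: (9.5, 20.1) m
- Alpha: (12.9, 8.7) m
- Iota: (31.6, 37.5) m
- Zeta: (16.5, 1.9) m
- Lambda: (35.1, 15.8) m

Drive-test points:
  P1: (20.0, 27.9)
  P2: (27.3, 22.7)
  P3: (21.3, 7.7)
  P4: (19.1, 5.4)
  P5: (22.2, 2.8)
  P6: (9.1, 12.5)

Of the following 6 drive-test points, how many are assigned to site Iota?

P1 → Kappa
P2 → Lambda
P3 → Zeta
P4 → Zeta
P5 → Zeta
P6 → Alpha
0 of the 6 go to Iota.

0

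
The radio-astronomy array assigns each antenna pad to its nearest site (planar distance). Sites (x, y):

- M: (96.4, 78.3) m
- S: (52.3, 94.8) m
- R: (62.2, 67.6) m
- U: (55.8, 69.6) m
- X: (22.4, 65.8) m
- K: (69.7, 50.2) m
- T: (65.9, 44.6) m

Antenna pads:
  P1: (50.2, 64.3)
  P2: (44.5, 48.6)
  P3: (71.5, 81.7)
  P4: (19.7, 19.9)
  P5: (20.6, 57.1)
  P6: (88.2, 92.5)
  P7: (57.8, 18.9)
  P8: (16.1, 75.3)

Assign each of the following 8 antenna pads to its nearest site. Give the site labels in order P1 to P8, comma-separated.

U, T, R, X, X, M, T, X

P1 → U (d²=59.45)
P2 → T (d²=473.96)
P3 → R (d²=285.30)
P4 → X (d²=2114.10)
P5 → X (d²=78.93)
P6 → M (d²=268.88)
P7 → T (d²=726.10)
P8 → X (d²=129.94)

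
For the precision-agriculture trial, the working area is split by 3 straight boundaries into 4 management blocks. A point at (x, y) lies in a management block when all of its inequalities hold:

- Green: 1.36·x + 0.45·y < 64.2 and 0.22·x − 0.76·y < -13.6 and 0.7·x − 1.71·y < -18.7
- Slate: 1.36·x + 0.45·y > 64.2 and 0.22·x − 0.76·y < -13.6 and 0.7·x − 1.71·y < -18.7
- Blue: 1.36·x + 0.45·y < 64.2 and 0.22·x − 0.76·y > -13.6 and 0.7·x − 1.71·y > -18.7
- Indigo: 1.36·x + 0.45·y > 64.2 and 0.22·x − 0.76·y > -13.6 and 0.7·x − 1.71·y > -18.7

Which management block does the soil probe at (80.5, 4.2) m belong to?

Indigo

1.36·80.5 + 0.45·4.2 = 111.370, which is > 64.2
0.22·80.5 − 0.76·4.2 = 14.518, which is > -13.6
0.7·80.5 − 1.71·4.2 = 49.168, which is > -18.7
This sign pattern matches Indigo.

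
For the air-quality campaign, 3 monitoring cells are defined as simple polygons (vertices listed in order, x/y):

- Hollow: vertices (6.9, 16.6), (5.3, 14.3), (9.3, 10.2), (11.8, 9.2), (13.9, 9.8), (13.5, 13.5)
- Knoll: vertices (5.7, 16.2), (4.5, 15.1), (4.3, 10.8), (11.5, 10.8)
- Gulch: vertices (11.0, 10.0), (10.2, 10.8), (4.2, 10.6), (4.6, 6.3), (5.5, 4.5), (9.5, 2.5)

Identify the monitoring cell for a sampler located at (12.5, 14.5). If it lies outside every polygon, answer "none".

Cast a ray rightward from (12.5, 14.5). For each polygon, the edges (by vertex number in listed order) whose endpoints lie on opposite sides of y = 14.5, where each meets that height, and whether that is right or left of the point:
Hollow: 1–2 at x≈5.44 (left), 6–1 at x≈11.37 (left) → 0 crossings.
Knoll: 2–3 at x≈4.47 (left), 4–1 at x≈7.53 (left) → 0 crossings.
Gulch: no edge straddles that height → 0 crossings.
All counts are even, so the point lies outside every listed polygon.

none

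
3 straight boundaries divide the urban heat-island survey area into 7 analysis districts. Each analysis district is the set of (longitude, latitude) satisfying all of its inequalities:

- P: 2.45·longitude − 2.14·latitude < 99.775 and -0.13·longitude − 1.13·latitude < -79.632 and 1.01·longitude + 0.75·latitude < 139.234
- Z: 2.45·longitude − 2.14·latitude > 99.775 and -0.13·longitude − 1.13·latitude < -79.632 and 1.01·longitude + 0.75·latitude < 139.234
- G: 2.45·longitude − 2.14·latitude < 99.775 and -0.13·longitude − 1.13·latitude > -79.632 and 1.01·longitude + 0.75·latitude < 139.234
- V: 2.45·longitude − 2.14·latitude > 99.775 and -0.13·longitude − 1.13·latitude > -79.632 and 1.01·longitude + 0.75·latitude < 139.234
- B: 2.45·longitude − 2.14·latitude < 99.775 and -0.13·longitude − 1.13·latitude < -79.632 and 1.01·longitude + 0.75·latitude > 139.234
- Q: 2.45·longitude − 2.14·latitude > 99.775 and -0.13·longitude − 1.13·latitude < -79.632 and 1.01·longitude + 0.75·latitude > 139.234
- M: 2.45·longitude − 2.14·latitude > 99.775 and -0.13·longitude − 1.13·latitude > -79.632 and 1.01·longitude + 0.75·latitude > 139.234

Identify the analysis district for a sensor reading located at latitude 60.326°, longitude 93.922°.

Q

2.45·93.922 − 2.14·60.326 = 101.011, which is > 99.775
-0.13·93.922 − 1.13·60.326 = -80.378, which is < -79.632
1.01·93.922 + 0.75·60.326 = 140.106, which is > 139.234
This sign pattern matches Q.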